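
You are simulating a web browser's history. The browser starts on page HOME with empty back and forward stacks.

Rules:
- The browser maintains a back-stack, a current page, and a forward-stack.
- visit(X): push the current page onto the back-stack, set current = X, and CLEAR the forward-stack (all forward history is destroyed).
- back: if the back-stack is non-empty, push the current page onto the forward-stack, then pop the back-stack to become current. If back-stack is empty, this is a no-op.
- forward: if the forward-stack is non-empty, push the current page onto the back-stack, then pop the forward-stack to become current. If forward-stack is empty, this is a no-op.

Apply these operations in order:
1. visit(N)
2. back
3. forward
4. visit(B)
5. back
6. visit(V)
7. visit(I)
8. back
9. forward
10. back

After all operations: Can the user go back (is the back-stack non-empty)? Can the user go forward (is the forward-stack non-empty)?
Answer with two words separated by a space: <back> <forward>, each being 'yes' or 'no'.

After 1 (visit(N)): cur=N back=1 fwd=0
After 2 (back): cur=HOME back=0 fwd=1
After 3 (forward): cur=N back=1 fwd=0
After 4 (visit(B)): cur=B back=2 fwd=0
After 5 (back): cur=N back=1 fwd=1
After 6 (visit(V)): cur=V back=2 fwd=0
After 7 (visit(I)): cur=I back=3 fwd=0
After 8 (back): cur=V back=2 fwd=1
After 9 (forward): cur=I back=3 fwd=0
After 10 (back): cur=V back=2 fwd=1

Answer: yes yes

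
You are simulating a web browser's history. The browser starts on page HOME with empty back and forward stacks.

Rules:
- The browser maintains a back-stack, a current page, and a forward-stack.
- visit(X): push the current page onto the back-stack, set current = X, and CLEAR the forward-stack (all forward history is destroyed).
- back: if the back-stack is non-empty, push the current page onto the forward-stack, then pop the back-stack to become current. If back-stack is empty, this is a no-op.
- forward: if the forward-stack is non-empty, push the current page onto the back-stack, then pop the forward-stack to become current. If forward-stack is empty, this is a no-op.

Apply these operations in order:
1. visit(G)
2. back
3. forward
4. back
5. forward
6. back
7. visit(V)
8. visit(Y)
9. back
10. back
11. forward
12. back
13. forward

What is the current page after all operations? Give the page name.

Answer: V

Derivation:
After 1 (visit(G)): cur=G back=1 fwd=0
After 2 (back): cur=HOME back=0 fwd=1
After 3 (forward): cur=G back=1 fwd=0
After 4 (back): cur=HOME back=0 fwd=1
After 5 (forward): cur=G back=1 fwd=0
After 6 (back): cur=HOME back=0 fwd=1
After 7 (visit(V)): cur=V back=1 fwd=0
After 8 (visit(Y)): cur=Y back=2 fwd=0
After 9 (back): cur=V back=1 fwd=1
After 10 (back): cur=HOME back=0 fwd=2
After 11 (forward): cur=V back=1 fwd=1
After 12 (back): cur=HOME back=0 fwd=2
After 13 (forward): cur=V back=1 fwd=1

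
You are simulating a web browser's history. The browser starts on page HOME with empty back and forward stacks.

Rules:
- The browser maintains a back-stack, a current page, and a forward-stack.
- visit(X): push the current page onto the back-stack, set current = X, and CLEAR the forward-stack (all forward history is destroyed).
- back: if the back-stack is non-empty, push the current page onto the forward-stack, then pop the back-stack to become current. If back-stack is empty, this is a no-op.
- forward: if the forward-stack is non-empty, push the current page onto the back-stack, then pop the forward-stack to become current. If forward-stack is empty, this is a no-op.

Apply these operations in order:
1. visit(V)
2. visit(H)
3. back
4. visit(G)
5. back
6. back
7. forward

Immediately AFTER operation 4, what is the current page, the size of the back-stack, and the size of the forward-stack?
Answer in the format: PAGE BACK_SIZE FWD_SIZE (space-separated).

After 1 (visit(V)): cur=V back=1 fwd=0
After 2 (visit(H)): cur=H back=2 fwd=0
After 3 (back): cur=V back=1 fwd=1
After 4 (visit(G)): cur=G back=2 fwd=0

G 2 0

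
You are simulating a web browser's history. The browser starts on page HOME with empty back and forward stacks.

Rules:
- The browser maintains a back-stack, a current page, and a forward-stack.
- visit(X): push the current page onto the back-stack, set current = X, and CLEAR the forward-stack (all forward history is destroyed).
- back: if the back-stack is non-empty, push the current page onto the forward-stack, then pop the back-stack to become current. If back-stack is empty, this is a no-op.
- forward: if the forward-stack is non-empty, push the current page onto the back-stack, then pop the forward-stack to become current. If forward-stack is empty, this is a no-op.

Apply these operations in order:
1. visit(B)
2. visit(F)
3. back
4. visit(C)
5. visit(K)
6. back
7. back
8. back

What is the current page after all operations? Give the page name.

Answer: HOME

Derivation:
After 1 (visit(B)): cur=B back=1 fwd=0
After 2 (visit(F)): cur=F back=2 fwd=0
After 3 (back): cur=B back=1 fwd=1
After 4 (visit(C)): cur=C back=2 fwd=0
After 5 (visit(K)): cur=K back=3 fwd=0
After 6 (back): cur=C back=2 fwd=1
After 7 (back): cur=B back=1 fwd=2
After 8 (back): cur=HOME back=0 fwd=3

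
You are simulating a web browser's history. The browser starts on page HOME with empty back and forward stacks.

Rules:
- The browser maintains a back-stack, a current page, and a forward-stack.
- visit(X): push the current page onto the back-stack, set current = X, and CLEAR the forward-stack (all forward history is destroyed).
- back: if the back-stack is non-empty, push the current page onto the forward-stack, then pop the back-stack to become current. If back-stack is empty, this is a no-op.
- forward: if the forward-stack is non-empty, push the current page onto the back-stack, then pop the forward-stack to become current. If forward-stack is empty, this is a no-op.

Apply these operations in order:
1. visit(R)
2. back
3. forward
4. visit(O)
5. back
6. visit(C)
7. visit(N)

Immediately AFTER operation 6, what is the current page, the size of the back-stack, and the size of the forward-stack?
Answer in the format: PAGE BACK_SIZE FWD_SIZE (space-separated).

After 1 (visit(R)): cur=R back=1 fwd=0
After 2 (back): cur=HOME back=0 fwd=1
After 3 (forward): cur=R back=1 fwd=0
After 4 (visit(O)): cur=O back=2 fwd=0
After 5 (back): cur=R back=1 fwd=1
After 6 (visit(C)): cur=C back=2 fwd=0

C 2 0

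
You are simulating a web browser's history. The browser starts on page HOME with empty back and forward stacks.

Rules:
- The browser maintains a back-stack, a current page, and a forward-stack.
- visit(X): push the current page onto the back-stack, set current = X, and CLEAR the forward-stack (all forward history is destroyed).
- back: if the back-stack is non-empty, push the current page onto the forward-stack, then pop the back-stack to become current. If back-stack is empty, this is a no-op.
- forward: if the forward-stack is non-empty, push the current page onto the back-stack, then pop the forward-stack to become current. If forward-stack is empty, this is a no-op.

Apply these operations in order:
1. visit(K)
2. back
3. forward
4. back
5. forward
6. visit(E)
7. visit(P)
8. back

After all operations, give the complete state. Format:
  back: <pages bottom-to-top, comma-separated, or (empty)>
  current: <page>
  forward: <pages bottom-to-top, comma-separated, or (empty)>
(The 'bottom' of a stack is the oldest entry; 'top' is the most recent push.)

Answer: back: HOME,K
current: E
forward: P

Derivation:
After 1 (visit(K)): cur=K back=1 fwd=0
After 2 (back): cur=HOME back=0 fwd=1
After 3 (forward): cur=K back=1 fwd=0
After 4 (back): cur=HOME back=0 fwd=1
After 5 (forward): cur=K back=1 fwd=0
After 6 (visit(E)): cur=E back=2 fwd=0
After 7 (visit(P)): cur=P back=3 fwd=0
After 8 (back): cur=E back=2 fwd=1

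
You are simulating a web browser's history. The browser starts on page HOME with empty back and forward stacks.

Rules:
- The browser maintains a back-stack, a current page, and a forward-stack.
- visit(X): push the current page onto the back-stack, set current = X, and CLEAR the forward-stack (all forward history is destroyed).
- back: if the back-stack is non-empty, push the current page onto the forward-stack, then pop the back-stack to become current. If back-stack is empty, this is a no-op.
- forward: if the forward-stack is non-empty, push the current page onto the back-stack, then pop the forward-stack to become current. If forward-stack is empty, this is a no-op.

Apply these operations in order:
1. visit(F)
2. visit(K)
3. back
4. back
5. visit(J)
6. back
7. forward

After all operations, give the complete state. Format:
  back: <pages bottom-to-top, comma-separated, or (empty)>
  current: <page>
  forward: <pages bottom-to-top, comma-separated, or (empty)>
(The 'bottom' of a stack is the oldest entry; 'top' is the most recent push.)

Answer: back: HOME
current: J
forward: (empty)

Derivation:
After 1 (visit(F)): cur=F back=1 fwd=0
After 2 (visit(K)): cur=K back=2 fwd=0
After 3 (back): cur=F back=1 fwd=1
After 4 (back): cur=HOME back=0 fwd=2
After 5 (visit(J)): cur=J back=1 fwd=0
After 6 (back): cur=HOME back=0 fwd=1
After 7 (forward): cur=J back=1 fwd=0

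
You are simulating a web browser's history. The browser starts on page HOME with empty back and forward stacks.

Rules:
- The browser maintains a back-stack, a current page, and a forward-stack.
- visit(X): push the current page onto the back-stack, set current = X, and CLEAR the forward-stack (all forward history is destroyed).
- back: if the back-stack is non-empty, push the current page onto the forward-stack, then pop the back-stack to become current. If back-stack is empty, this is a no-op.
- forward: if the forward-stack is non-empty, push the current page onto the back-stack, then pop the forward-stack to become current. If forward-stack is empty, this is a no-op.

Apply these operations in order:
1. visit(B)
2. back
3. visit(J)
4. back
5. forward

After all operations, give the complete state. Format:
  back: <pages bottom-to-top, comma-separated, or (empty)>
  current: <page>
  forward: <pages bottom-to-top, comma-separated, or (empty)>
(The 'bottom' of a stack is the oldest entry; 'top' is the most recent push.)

Answer: back: HOME
current: J
forward: (empty)

Derivation:
After 1 (visit(B)): cur=B back=1 fwd=0
After 2 (back): cur=HOME back=0 fwd=1
After 3 (visit(J)): cur=J back=1 fwd=0
After 4 (back): cur=HOME back=0 fwd=1
After 5 (forward): cur=J back=1 fwd=0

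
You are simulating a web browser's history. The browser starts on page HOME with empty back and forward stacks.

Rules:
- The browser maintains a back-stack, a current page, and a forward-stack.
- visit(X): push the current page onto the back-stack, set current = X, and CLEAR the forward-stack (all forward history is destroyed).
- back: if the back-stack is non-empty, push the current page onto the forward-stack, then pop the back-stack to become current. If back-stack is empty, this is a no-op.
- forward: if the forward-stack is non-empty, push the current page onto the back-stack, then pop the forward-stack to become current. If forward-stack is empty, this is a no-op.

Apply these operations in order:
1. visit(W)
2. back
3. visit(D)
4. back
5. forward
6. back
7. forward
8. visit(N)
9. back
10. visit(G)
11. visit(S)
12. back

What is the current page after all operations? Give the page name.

Answer: G

Derivation:
After 1 (visit(W)): cur=W back=1 fwd=0
After 2 (back): cur=HOME back=0 fwd=1
After 3 (visit(D)): cur=D back=1 fwd=0
After 4 (back): cur=HOME back=0 fwd=1
After 5 (forward): cur=D back=1 fwd=0
After 6 (back): cur=HOME back=0 fwd=1
After 7 (forward): cur=D back=1 fwd=0
After 8 (visit(N)): cur=N back=2 fwd=0
After 9 (back): cur=D back=1 fwd=1
After 10 (visit(G)): cur=G back=2 fwd=0
After 11 (visit(S)): cur=S back=3 fwd=0
After 12 (back): cur=G back=2 fwd=1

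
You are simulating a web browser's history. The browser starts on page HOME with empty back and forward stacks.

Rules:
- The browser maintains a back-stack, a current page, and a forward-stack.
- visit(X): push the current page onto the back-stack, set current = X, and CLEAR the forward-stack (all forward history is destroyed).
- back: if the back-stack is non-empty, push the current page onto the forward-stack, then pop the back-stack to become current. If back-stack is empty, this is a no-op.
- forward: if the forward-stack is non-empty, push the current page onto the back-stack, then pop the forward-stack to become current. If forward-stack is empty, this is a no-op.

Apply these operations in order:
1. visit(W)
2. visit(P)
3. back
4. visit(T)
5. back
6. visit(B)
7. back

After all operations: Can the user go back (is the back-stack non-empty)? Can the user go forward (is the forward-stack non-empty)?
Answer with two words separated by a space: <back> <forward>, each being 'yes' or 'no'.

Answer: yes yes

Derivation:
After 1 (visit(W)): cur=W back=1 fwd=0
After 2 (visit(P)): cur=P back=2 fwd=0
After 3 (back): cur=W back=1 fwd=1
After 4 (visit(T)): cur=T back=2 fwd=0
After 5 (back): cur=W back=1 fwd=1
After 6 (visit(B)): cur=B back=2 fwd=0
After 7 (back): cur=W back=1 fwd=1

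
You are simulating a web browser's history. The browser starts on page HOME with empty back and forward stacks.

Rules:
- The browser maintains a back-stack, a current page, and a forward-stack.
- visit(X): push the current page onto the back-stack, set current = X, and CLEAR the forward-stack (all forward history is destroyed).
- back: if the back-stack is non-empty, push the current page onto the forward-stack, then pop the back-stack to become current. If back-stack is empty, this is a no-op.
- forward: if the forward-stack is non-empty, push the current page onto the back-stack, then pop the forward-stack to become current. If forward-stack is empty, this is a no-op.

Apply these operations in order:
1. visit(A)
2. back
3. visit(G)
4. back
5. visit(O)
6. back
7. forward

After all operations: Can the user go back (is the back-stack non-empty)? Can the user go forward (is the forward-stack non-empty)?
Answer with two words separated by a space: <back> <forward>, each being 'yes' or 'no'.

After 1 (visit(A)): cur=A back=1 fwd=0
After 2 (back): cur=HOME back=0 fwd=1
After 3 (visit(G)): cur=G back=1 fwd=0
After 4 (back): cur=HOME back=0 fwd=1
After 5 (visit(O)): cur=O back=1 fwd=0
After 6 (back): cur=HOME back=0 fwd=1
After 7 (forward): cur=O back=1 fwd=0

Answer: yes no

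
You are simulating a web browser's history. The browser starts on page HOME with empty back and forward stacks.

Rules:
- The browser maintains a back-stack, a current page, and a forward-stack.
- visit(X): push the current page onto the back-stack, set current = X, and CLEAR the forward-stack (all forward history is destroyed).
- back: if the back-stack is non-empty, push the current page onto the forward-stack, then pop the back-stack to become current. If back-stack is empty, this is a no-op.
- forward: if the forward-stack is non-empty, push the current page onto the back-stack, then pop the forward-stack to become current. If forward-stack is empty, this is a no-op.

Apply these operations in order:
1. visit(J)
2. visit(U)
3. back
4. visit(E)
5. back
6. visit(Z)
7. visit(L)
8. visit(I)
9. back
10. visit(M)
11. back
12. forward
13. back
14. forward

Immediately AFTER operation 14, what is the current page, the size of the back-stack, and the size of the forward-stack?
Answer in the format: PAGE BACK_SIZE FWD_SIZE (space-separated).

After 1 (visit(J)): cur=J back=1 fwd=0
After 2 (visit(U)): cur=U back=2 fwd=0
After 3 (back): cur=J back=1 fwd=1
After 4 (visit(E)): cur=E back=2 fwd=0
After 5 (back): cur=J back=1 fwd=1
After 6 (visit(Z)): cur=Z back=2 fwd=0
After 7 (visit(L)): cur=L back=3 fwd=0
After 8 (visit(I)): cur=I back=4 fwd=0
After 9 (back): cur=L back=3 fwd=1
After 10 (visit(M)): cur=M back=4 fwd=0
After 11 (back): cur=L back=3 fwd=1
After 12 (forward): cur=M back=4 fwd=0
After 13 (back): cur=L back=3 fwd=1
After 14 (forward): cur=M back=4 fwd=0

M 4 0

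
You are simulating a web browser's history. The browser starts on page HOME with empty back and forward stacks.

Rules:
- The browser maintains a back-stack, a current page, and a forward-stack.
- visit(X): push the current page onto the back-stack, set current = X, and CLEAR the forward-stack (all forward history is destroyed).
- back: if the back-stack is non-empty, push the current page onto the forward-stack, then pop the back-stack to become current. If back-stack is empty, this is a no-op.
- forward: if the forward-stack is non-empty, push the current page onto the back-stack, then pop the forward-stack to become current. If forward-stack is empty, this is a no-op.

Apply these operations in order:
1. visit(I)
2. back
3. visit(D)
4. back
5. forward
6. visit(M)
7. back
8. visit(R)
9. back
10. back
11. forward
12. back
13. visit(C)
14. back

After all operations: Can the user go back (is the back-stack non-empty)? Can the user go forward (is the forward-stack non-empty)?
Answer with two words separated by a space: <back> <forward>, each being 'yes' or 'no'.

After 1 (visit(I)): cur=I back=1 fwd=0
After 2 (back): cur=HOME back=0 fwd=1
After 3 (visit(D)): cur=D back=1 fwd=0
After 4 (back): cur=HOME back=0 fwd=1
After 5 (forward): cur=D back=1 fwd=0
After 6 (visit(M)): cur=M back=2 fwd=0
After 7 (back): cur=D back=1 fwd=1
After 8 (visit(R)): cur=R back=2 fwd=0
After 9 (back): cur=D back=1 fwd=1
After 10 (back): cur=HOME back=0 fwd=2
After 11 (forward): cur=D back=1 fwd=1
After 12 (back): cur=HOME back=0 fwd=2
After 13 (visit(C)): cur=C back=1 fwd=0
After 14 (back): cur=HOME back=0 fwd=1

Answer: no yes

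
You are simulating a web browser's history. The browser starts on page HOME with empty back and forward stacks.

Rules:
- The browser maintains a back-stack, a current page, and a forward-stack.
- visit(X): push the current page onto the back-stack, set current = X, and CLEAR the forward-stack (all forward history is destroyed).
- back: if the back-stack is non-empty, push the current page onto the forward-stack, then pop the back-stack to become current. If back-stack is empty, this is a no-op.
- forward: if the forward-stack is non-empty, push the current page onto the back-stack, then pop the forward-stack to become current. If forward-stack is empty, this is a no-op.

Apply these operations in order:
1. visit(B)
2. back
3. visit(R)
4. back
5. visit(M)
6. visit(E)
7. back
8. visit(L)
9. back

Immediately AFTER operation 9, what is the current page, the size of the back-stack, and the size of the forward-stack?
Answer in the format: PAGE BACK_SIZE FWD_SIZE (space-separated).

After 1 (visit(B)): cur=B back=1 fwd=0
After 2 (back): cur=HOME back=0 fwd=1
After 3 (visit(R)): cur=R back=1 fwd=0
After 4 (back): cur=HOME back=0 fwd=1
After 5 (visit(M)): cur=M back=1 fwd=0
After 6 (visit(E)): cur=E back=2 fwd=0
After 7 (back): cur=M back=1 fwd=1
After 8 (visit(L)): cur=L back=2 fwd=0
After 9 (back): cur=M back=1 fwd=1

M 1 1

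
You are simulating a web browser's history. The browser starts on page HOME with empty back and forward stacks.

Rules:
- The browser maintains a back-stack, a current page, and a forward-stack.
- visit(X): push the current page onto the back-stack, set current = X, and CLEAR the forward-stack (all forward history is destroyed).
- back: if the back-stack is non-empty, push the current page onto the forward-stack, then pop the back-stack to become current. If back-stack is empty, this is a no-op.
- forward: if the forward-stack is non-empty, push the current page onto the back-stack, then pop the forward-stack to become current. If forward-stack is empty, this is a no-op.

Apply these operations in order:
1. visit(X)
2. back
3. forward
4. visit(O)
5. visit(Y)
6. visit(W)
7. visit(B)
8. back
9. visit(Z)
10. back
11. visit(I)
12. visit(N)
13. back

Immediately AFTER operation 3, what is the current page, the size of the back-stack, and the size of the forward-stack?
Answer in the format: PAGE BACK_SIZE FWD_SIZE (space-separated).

After 1 (visit(X)): cur=X back=1 fwd=0
After 2 (back): cur=HOME back=0 fwd=1
After 3 (forward): cur=X back=1 fwd=0

X 1 0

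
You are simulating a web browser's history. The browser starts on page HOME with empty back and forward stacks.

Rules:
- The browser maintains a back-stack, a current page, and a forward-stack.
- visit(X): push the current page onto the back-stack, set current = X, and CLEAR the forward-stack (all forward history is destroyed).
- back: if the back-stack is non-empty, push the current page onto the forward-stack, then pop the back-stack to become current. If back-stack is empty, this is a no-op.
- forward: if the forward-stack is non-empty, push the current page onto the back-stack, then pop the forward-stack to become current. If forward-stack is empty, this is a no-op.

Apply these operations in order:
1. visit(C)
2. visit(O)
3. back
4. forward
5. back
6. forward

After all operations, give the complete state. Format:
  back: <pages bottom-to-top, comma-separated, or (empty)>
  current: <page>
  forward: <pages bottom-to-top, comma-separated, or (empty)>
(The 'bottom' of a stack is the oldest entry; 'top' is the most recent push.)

Answer: back: HOME,C
current: O
forward: (empty)

Derivation:
After 1 (visit(C)): cur=C back=1 fwd=0
After 2 (visit(O)): cur=O back=2 fwd=0
After 3 (back): cur=C back=1 fwd=1
After 4 (forward): cur=O back=2 fwd=0
After 5 (back): cur=C back=1 fwd=1
After 6 (forward): cur=O back=2 fwd=0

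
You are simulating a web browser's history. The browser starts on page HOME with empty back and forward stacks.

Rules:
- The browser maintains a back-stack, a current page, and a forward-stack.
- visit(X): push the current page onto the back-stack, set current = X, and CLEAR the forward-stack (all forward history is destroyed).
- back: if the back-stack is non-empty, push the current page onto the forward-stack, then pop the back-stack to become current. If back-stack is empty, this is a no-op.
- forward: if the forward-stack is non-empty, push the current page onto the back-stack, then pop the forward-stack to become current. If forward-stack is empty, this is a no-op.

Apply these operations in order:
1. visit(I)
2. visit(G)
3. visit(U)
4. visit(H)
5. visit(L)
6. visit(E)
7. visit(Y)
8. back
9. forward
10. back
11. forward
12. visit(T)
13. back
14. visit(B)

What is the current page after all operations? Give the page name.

Answer: B

Derivation:
After 1 (visit(I)): cur=I back=1 fwd=0
After 2 (visit(G)): cur=G back=2 fwd=0
After 3 (visit(U)): cur=U back=3 fwd=0
After 4 (visit(H)): cur=H back=4 fwd=0
After 5 (visit(L)): cur=L back=5 fwd=0
After 6 (visit(E)): cur=E back=6 fwd=0
After 7 (visit(Y)): cur=Y back=7 fwd=0
After 8 (back): cur=E back=6 fwd=1
After 9 (forward): cur=Y back=7 fwd=0
After 10 (back): cur=E back=6 fwd=1
After 11 (forward): cur=Y back=7 fwd=0
After 12 (visit(T)): cur=T back=8 fwd=0
After 13 (back): cur=Y back=7 fwd=1
After 14 (visit(B)): cur=B back=8 fwd=0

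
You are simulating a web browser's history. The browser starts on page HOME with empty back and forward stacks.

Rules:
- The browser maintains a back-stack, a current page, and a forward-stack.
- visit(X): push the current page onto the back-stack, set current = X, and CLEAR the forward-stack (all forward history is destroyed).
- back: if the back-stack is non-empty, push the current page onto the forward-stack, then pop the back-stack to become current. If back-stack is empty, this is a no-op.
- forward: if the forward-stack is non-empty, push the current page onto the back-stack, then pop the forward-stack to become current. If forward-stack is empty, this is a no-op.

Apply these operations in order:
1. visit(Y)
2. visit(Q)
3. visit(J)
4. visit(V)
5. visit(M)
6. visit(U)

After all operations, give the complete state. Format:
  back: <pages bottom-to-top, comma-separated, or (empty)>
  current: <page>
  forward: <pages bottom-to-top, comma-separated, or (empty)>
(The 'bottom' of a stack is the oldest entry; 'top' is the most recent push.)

Answer: back: HOME,Y,Q,J,V,M
current: U
forward: (empty)

Derivation:
After 1 (visit(Y)): cur=Y back=1 fwd=0
After 2 (visit(Q)): cur=Q back=2 fwd=0
After 3 (visit(J)): cur=J back=3 fwd=0
After 4 (visit(V)): cur=V back=4 fwd=0
After 5 (visit(M)): cur=M back=5 fwd=0
After 6 (visit(U)): cur=U back=6 fwd=0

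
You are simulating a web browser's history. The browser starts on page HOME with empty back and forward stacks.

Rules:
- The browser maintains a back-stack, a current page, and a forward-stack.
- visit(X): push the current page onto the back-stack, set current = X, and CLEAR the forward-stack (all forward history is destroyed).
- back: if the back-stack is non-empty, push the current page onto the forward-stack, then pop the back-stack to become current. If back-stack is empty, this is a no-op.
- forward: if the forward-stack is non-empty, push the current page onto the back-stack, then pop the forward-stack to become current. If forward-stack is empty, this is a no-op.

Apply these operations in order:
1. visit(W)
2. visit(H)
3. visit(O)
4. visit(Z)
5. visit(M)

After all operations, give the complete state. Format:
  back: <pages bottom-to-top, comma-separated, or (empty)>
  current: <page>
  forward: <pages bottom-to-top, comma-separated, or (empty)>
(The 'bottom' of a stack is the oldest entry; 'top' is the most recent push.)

Answer: back: HOME,W,H,O,Z
current: M
forward: (empty)

Derivation:
After 1 (visit(W)): cur=W back=1 fwd=0
After 2 (visit(H)): cur=H back=2 fwd=0
After 3 (visit(O)): cur=O back=3 fwd=0
After 4 (visit(Z)): cur=Z back=4 fwd=0
After 5 (visit(M)): cur=M back=5 fwd=0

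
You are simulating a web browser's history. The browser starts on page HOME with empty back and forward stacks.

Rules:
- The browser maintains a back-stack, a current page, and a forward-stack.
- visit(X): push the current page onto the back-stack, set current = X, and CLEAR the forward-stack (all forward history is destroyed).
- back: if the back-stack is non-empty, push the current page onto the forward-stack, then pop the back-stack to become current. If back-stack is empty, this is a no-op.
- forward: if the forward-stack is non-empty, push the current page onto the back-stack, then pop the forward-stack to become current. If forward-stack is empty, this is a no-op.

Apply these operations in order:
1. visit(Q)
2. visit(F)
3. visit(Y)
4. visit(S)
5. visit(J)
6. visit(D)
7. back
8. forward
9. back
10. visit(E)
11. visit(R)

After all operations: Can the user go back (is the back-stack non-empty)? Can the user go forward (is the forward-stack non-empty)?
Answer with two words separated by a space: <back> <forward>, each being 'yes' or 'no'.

Answer: yes no

Derivation:
After 1 (visit(Q)): cur=Q back=1 fwd=0
After 2 (visit(F)): cur=F back=2 fwd=0
After 3 (visit(Y)): cur=Y back=3 fwd=0
After 4 (visit(S)): cur=S back=4 fwd=0
After 5 (visit(J)): cur=J back=5 fwd=0
After 6 (visit(D)): cur=D back=6 fwd=0
After 7 (back): cur=J back=5 fwd=1
After 8 (forward): cur=D back=6 fwd=0
After 9 (back): cur=J back=5 fwd=1
After 10 (visit(E)): cur=E back=6 fwd=0
After 11 (visit(R)): cur=R back=7 fwd=0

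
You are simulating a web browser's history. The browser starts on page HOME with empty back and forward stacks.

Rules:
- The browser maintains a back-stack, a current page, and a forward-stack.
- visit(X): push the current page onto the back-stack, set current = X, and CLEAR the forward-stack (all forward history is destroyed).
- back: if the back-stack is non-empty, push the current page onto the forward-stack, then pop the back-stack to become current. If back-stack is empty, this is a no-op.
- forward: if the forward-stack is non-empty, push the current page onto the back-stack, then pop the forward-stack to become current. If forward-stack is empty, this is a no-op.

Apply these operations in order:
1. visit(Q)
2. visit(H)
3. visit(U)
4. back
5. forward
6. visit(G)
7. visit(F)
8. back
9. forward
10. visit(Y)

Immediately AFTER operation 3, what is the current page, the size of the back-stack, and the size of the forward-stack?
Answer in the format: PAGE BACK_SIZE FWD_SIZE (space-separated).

After 1 (visit(Q)): cur=Q back=1 fwd=0
After 2 (visit(H)): cur=H back=2 fwd=0
After 3 (visit(U)): cur=U back=3 fwd=0

U 3 0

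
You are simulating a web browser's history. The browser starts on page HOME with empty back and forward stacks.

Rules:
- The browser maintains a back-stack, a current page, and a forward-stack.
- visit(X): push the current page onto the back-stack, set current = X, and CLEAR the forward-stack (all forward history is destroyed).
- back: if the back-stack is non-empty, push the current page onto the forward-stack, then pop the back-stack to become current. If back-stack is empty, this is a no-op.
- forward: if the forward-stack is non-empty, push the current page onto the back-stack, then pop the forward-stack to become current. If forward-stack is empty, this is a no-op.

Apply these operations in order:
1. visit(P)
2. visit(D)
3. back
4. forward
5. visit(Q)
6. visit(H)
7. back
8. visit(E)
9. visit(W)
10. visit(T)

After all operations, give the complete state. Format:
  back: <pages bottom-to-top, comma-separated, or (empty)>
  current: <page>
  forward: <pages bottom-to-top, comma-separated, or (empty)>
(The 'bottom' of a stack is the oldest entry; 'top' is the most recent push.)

Answer: back: HOME,P,D,Q,E,W
current: T
forward: (empty)

Derivation:
After 1 (visit(P)): cur=P back=1 fwd=0
After 2 (visit(D)): cur=D back=2 fwd=0
After 3 (back): cur=P back=1 fwd=1
After 4 (forward): cur=D back=2 fwd=0
After 5 (visit(Q)): cur=Q back=3 fwd=0
After 6 (visit(H)): cur=H back=4 fwd=0
After 7 (back): cur=Q back=3 fwd=1
After 8 (visit(E)): cur=E back=4 fwd=0
After 9 (visit(W)): cur=W back=5 fwd=0
After 10 (visit(T)): cur=T back=6 fwd=0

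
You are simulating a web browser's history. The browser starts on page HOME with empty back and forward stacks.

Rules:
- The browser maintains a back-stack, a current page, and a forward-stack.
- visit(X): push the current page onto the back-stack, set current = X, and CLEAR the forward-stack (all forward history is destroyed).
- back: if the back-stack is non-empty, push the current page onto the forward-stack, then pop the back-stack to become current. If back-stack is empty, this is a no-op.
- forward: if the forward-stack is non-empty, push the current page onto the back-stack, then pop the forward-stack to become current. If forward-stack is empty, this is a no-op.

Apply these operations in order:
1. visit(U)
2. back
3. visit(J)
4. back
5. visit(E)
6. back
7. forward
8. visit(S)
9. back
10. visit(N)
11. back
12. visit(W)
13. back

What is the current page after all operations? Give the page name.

Answer: E

Derivation:
After 1 (visit(U)): cur=U back=1 fwd=0
After 2 (back): cur=HOME back=0 fwd=1
After 3 (visit(J)): cur=J back=1 fwd=0
After 4 (back): cur=HOME back=0 fwd=1
After 5 (visit(E)): cur=E back=1 fwd=0
After 6 (back): cur=HOME back=0 fwd=1
After 7 (forward): cur=E back=1 fwd=0
After 8 (visit(S)): cur=S back=2 fwd=0
After 9 (back): cur=E back=1 fwd=1
After 10 (visit(N)): cur=N back=2 fwd=0
After 11 (back): cur=E back=1 fwd=1
After 12 (visit(W)): cur=W back=2 fwd=0
After 13 (back): cur=E back=1 fwd=1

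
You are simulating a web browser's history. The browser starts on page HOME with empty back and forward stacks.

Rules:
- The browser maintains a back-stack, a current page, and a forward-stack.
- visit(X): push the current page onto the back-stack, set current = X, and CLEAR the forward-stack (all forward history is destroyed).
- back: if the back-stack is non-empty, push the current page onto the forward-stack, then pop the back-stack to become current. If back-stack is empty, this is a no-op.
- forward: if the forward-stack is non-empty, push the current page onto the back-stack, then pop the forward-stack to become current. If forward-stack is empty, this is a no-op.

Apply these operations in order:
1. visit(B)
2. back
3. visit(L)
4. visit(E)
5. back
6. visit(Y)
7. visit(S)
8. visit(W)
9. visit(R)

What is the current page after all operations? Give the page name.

After 1 (visit(B)): cur=B back=1 fwd=0
After 2 (back): cur=HOME back=0 fwd=1
After 3 (visit(L)): cur=L back=1 fwd=0
After 4 (visit(E)): cur=E back=2 fwd=0
After 5 (back): cur=L back=1 fwd=1
After 6 (visit(Y)): cur=Y back=2 fwd=0
After 7 (visit(S)): cur=S back=3 fwd=0
After 8 (visit(W)): cur=W back=4 fwd=0
After 9 (visit(R)): cur=R back=5 fwd=0

Answer: R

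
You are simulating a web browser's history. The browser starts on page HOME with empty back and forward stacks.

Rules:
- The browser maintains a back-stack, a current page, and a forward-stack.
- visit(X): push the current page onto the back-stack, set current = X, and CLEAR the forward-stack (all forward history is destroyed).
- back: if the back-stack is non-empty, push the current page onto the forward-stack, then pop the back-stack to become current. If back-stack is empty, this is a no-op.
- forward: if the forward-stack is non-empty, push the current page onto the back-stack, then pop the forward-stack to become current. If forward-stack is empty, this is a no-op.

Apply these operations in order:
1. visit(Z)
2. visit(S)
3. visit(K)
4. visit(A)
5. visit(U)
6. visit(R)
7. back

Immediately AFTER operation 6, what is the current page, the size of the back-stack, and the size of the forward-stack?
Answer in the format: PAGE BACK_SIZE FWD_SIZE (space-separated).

After 1 (visit(Z)): cur=Z back=1 fwd=0
After 2 (visit(S)): cur=S back=2 fwd=0
After 3 (visit(K)): cur=K back=3 fwd=0
After 4 (visit(A)): cur=A back=4 fwd=0
After 5 (visit(U)): cur=U back=5 fwd=0
After 6 (visit(R)): cur=R back=6 fwd=0

R 6 0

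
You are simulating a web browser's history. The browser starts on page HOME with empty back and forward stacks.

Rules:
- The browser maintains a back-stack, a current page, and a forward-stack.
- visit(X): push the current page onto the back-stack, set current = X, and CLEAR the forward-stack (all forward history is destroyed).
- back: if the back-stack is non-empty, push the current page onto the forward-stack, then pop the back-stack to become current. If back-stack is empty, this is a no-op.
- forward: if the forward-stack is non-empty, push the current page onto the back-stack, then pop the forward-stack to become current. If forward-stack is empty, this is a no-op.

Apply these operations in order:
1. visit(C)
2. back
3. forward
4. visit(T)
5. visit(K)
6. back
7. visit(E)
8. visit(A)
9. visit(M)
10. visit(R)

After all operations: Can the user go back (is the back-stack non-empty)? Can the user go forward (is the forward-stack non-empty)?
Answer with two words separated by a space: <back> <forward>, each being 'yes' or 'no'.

After 1 (visit(C)): cur=C back=1 fwd=0
After 2 (back): cur=HOME back=0 fwd=1
After 3 (forward): cur=C back=1 fwd=0
After 4 (visit(T)): cur=T back=2 fwd=0
After 5 (visit(K)): cur=K back=3 fwd=0
After 6 (back): cur=T back=2 fwd=1
After 7 (visit(E)): cur=E back=3 fwd=0
After 8 (visit(A)): cur=A back=4 fwd=0
After 9 (visit(M)): cur=M back=5 fwd=0
After 10 (visit(R)): cur=R back=6 fwd=0

Answer: yes no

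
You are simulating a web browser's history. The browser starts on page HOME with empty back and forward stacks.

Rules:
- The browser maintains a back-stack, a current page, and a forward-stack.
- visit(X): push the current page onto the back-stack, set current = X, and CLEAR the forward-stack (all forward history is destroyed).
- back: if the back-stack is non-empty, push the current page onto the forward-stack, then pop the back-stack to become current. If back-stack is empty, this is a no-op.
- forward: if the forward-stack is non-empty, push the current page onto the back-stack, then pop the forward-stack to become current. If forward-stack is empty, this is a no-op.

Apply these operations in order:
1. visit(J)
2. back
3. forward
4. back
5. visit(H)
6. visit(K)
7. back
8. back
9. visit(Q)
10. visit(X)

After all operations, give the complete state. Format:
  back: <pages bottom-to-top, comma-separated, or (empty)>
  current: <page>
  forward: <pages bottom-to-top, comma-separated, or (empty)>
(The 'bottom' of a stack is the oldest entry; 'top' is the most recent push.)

After 1 (visit(J)): cur=J back=1 fwd=0
After 2 (back): cur=HOME back=0 fwd=1
After 3 (forward): cur=J back=1 fwd=0
After 4 (back): cur=HOME back=0 fwd=1
After 5 (visit(H)): cur=H back=1 fwd=0
After 6 (visit(K)): cur=K back=2 fwd=0
After 7 (back): cur=H back=1 fwd=1
After 8 (back): cur=HOME back=0 fwd=2
After 9 (visit(Q)): cur=Q back=1 fwd=0
After 10 (visit(X)): cur=X back=2 fwd=0

Answer: back: HOME,Q
current: X
forward: (empty)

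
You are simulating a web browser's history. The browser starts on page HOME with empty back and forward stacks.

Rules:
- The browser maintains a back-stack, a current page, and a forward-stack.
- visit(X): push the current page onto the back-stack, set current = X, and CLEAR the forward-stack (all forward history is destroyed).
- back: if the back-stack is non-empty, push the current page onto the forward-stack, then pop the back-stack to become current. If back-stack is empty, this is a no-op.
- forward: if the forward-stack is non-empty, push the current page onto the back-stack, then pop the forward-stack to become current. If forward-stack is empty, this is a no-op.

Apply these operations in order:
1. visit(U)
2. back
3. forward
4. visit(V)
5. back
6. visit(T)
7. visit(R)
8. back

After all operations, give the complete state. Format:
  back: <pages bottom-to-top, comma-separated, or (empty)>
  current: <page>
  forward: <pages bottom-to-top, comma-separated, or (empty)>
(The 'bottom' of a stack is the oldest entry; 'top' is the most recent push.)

Answer: back: HOME,U
current: T
forward: R

Derivation:
After 1 (visit(U)): cur=U back=1 fwd=0
After 2 (back): cur=HOME back=0 fwd=1
After 3 (forward): cur=U back=1 fwd=0
After 4 (visit(V)): cur=V back=2 fwd=0
After 5 (back): cur=U back=1 fwd=1
After 6 (visit(T)): cur=T back=2 fwd=0
After 7 (visit(R)): cur=R back=3 fwd=0
After 8 (back): cur=T back=2 fwd=1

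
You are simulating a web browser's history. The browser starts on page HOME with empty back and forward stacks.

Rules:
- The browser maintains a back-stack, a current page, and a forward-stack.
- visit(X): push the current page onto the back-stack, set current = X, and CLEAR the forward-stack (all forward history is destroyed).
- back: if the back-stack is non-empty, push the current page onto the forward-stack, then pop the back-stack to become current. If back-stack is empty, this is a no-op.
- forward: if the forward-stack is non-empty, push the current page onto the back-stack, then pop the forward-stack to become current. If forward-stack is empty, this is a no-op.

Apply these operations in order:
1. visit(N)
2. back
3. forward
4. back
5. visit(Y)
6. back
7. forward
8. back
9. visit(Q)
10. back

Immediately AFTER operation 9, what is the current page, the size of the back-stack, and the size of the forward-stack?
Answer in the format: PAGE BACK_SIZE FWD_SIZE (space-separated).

After 1 (visit(N)): cur=N back=1 fwd=0
After 2 (back): cur=HOME back=0 fwd=1
After 3 (forward): cur=N back=1 fwd=0
After 4 (back): cur=HOME back=0 fwd=1
After 5 (visit(Y)): cur=Y back=1 fwd=0
After 6 (back): cur=HOME back=0 fwd=1
After 7 (forward): cur=Y back=1 fwd=0
After 8 (back): cur=HOME back=0 fwd=1
After 9 (visit(Q)): cur=Q back=1 fwd=0

Q 1 0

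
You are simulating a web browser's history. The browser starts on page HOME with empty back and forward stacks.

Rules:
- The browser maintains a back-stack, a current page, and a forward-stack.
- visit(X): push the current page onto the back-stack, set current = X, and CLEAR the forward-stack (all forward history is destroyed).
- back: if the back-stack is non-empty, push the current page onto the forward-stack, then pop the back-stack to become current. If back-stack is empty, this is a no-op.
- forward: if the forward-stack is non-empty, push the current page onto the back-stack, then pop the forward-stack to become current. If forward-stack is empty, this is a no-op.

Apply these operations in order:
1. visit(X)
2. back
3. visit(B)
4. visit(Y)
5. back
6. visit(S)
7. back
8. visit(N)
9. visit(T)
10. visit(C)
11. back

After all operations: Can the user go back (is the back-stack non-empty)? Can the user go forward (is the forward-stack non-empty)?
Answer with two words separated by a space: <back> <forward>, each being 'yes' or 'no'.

Answer: yes yes

Derivation:
After 1 (visit(X)): cur=X back=1 fwd=0
After 2 (back): cur=HOME back=0 fwd=1
After 3 (visit(B)): cur=B back=1 fwd=0
After 4 (visit(Y)): cur=Y back=2 fwd=0
After 5 (back): cur=B back=1 fwd=1
After 6 (visit(S)): cur=S back=2 fwd=0
After 7 (back): cur=B back=1 fwd=1
After 8 (visit(N)): cur=N back=2 fwd=0
After 9 (visit(T)): cur=T back=3 fwd=0
After 10 (visit(C)): cur=C back=4 fwd=0
After 11 (back): cur=T back=3 fwd=1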